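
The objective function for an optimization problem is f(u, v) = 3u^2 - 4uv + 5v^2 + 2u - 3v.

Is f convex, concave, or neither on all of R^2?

convex

f is quadratic, so its Hessian is the constant matrix H = [[6, -4], [-4, 10]].
det(H) = 44, tr(H) = 16.
det(H) > 0 and tr(H) > 0, so H is positive definite everywhere: convex.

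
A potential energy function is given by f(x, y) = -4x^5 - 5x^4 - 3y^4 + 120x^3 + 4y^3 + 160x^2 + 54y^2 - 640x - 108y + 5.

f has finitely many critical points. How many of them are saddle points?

f separates as a function of x plus a function of y, so ∇f=0 decouples.
∂f/∂x = -20(x - 4)(x - 1)(x + 2)(x + 4) = 0 at x ∈ {-4, -2, 1, 4}; ∂f/∂y = -12(y - 3)(y - 1)(y + 3) = 0 at y ∈ {-3, 1, 3}.
The Hessian is diagonal: diag(f_xx, f_yy). Second derivatives: f_xx(-4)=1600, f_xx(-2)=-720, f_xx(1)=900, f_xx(4)=-2880; f_yy(-3)=-288, f_yy(1)=96, f_yy(3)=-144.
Saddle points occur where the two diagonal entries have opposite signs: (-4, -3), (-4, 3), (-2, 1), (1, -3), (1, 3), (4, 1). Count: 6.

6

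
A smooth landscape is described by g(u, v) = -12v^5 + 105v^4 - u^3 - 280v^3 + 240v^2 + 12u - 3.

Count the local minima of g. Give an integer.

2

g separates as a function of u plus a function of v, so ∇g=0 decouples.
∂g/∂u = -3(u - 2)(u + 2) = 0 at u ∈ {-2, 2}; ∂g/∂v = -60v(v - 4)(v - 2)(v - 1) = 0 at v ∈ {0, 1, 2, 4}.
The Hessian is diagonal: diag(g_uu, g_vv). Second derivatives: g_uu(-2)=12, g_uu(2)=-12; g_vv(0)=480, g_vv(1)=-180, g_vv(2)=240, g_vv(4)=-1440.
Local minima occur where both diagonal entries positive: (-2, 0), (-2, 2). Count: 2.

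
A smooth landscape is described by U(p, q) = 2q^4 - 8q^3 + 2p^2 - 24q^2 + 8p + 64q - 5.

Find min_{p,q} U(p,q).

U(p,q) separates as A(p) + B(q) − 5, so its minimum is min A + min B − 5.
A'(p) = 4p + 8 vanishes at p ∈ {-2}; B'(q) = 8(q - 4)(q - 1)(q + 2) vanishes at q ∈ {-2, 1, 4}.
Local minima of A (where A''>0): A(-2)=-8. Local minima of B: B(-2)=-128, B(4)=-128.
So the global minimum of U is A(-2) + B(-2) − 5 = -8 − 128 − 5 = -141, attained at (-2, -2).

-141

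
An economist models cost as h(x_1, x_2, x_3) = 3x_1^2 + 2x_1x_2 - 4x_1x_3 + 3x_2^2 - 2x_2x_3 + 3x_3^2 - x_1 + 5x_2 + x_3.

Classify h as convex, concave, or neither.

h is quadratic, so its Hessian is the constant matrix H = [[6, 2, -4], [2, 6, -2], [-4, -2, 6]].
Leading principal minors: 6, 32, 104.
All positive ⇒ H ≻ 0 ⇒ convex.

convex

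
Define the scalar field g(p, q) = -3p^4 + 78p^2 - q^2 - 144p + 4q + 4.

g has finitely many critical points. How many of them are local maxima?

g separates as a function of p plus a function of q, so ∇g=0 decouples.
∂g/∂p = -12(p - 3)(p - 1)(p + 4) = 0 at p ∈ {-4, 1, 3}; ∂g/∂q = -2(q - 2) = 0 at q ∈ {2}.
The Hessian is diagonal: diag(g_pp, g_qq). Second derivatives: g_pp(-4)=-420, g_pp(1)=120, g_pp(3)=-168; g_qq(2)=-2.
Local maxima occur where both diagonal entries negative: (-4, 2), (3, 2). Count: 2.

2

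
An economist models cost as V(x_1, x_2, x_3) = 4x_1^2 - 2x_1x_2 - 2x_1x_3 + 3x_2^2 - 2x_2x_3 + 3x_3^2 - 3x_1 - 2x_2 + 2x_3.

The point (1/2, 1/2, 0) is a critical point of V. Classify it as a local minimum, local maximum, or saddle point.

The Hessian is constant: H = [[8, -2, -2], [-2, 6, -2], [-2, -2, 6]].
Leading principal minors: Δ₁ = 8, Δ₂ = 44, Δ₃ = 192.
All leading minors are positive, so H is positive definite: a local minimum.

local minimum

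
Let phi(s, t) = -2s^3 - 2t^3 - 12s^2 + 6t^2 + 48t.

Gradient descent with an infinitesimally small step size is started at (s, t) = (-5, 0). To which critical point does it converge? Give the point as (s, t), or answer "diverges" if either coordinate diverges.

(-4, -2)

phi is separable, so gradient descent decouples: s follows -∂phi/∂s, t follows -∂phi/∂t.
∂phi/∂s = -6s(s + 4); at s=-5 this is -30, so s increases.
∂phi/∂t = -6(t - 4)(t + 2); at t=0 this is 48, so t decreases.
s converges to its nearest critical value -4 (a local min of the s-part); t converges to -2. The iterate converges to (-4, -2).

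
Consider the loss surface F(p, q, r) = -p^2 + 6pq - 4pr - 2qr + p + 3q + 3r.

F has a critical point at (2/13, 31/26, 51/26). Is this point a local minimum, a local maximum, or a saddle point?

The Hessian is constant: H = [[-2, 6, -4], [6, 0, -2], [-4, -2, 0]].
Leading principal minors: Δ₁ = -2, Δ₂ = -36, Δ₃ = 104.
The minors fit neither the all-positive nor the alternating-sign pattern, so H is indefinite: a saddle point.

saddle point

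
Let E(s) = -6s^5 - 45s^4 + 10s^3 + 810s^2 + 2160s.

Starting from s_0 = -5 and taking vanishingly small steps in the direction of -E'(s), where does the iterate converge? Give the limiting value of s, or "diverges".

-4

E'(s) = -30(s - 3)(s + 2)(s + 3)(s + 4), so E'(-5) = -1440.
Gradient descent moves in the -E' direction, i.e. s is increasing.
The nearest critical point in that direction is s = -4, where E'' = 420 > 0 (a local minimum). The iterate converges there.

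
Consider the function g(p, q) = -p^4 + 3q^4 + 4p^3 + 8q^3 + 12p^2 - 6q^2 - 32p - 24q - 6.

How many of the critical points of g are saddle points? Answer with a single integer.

g separates as a function of p plus a function of q, so ∇g=0 decouples.
∂g/∂p = -4(p - 4)(p - 1)(p + 2) = 0 at p ∈ {-2, 1, 4}; ∂g/∂q = 12(q - 1)(q + 1)(q + 2) = 0 at q ∈ {-2, -1, 1}.
The Hessian is diagonal: diag(g_pp, g_qq). Second derivatives: g_pp(-2)=-72, g_pp(1)=36, g_pp(4)=-72; g_qq(-2)=36, g_qq(-1)=-24, g_qq(1)=72.
Saddle points occur where the two diagonal entries have opposite signs: (-2, -2), (-2, 1), (1, -1), (4, -2), (4, 1). Count: 5.

5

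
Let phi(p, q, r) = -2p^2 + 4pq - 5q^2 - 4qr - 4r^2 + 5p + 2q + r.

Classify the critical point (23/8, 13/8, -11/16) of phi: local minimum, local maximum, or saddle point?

The Hessian is constant: H = [[-4, 4, 0], [4, -10, -4], [0, -4, -8]].
Leading principal minors: Δ₁ = -4, Δ₂ = 24, Δ₃ = -128.
The minors alternate sign starting negative (−, +, −), so H is negative definite: a local maximum.

local maximum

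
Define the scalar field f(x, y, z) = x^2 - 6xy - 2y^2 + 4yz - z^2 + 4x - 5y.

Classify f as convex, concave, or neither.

f is quadratic, so its Hessian is the constant matrix H = [[2, -6, 0], [-6, -4, 4], [0, 4, -2]].
Leading principal minors: 2, -44, 56.
Neither pattern holds ⇒ H is indefinite ⇒ neither convex nor concave.

neither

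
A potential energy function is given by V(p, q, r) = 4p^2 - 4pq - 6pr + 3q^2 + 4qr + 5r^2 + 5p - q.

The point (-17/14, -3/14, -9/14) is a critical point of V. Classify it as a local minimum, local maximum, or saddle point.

local minimum

The Hessian is constant: H = [[8, -4, -6], [-4, 6, 4], [-6, 4, 10]].
Leading principal minors: Δ₁ = 8, Δ₂ = 32, Δ₃ = 168.
All leading minors are positive, so H is positive definite: a local minimum.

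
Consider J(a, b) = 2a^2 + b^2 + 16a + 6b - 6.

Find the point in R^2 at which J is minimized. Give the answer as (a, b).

J(a,b) separates as P(a) + Q(b) − 6, so its minimum is min P + min Q − 6.
P'(a) = 4a + 16 vanishes at a ∈ {-4}; Q'(b) = 2b + 6 vanishes at b ∈ {-3}.
Local minima of P (where P''>0): P(-4)=-32. Local minima of Q: Q(-3)=-9.
So the global minimum of J is P(-4) + Q(-3) − 6 = -32 − 9 − 6 = -47, attained at (-4, -3).

(-4, -3)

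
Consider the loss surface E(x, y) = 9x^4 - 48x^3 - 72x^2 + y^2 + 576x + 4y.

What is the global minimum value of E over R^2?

-916

E(x,y) separates as P(x) + Q(y), so its minimum is min P + min Q.
P'(x) = 36(x - 4)(x - 2)(x + 2) vanishes at x ∈ {-2, 2, 4}; Q'(y) = 2y + 4 vanishes at y ∈ {-2}.
Local minima of P (where P''>0): P(-2)=-912, P(4)=384. Local minima of Q: Q(-2)=-4.
So the global minimum of E is P(-2) + Q(-2) = -912 − 4 = -916, attained at (-2, -2).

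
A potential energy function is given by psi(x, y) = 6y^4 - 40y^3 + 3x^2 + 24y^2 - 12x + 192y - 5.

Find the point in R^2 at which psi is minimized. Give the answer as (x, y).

(2, -1)

psi(x,y) separates as P(x) + Q(y) − 5, so its minimum is min P + min Q − 5.
P'(x) = 6x - 12 vanishes at x ∈ {2}; Q'(y) = 24(y - 4)(y - 2)(y + 1) vanishes at y ∈ {-1, 2, 4}.
Local minima of P (where P''>0): P(2)=-12. Local minima of Q: Q(-1)=-122, Q(4)=128.
So the global minimum of psi is P(2) + Q(-1) − 5 = -12 − 122 − 5 = -139, attained at (2, -1).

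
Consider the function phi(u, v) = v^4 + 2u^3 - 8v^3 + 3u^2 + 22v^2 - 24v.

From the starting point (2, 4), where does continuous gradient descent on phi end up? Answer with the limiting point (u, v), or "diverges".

(0, 3)

phi is separable, so gradient descent decouples: u follows -∂phi/∂u, v follows -∂phi/∂v.
∂phi/∂u = 6u(u + 1); at u=2 this is 36, so u decreases.
∂phi/∂v = 4(v - 3)(v - 2)(v - 1); at v=4 this is 24, so v decreases.
u converges to its nearest critical value 0 (a local min of the u-part); v converges to 3. The iterate converges to (0, 3).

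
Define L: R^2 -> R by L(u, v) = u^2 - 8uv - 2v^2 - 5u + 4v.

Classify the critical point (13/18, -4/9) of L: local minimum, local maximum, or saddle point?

The Hessian of L is constant: H = [[2, -8], [-8, -4]].
det(H) = 2·(-4) − (-8)² = -72.
Since det(H) < 0, H is indefinite and the critical point is a saddle point.

saddle point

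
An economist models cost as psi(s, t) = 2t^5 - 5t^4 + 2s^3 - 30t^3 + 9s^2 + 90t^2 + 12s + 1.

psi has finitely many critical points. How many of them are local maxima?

psi separates as a function of s plus a function of t, so ∇psi=0 decouples.
∂psi/∂s = 6(s + 1)(s + 2) = 0 at s ∈ {-2, -1}; ∂psi/∂t = 10t(t - 3)(t - 2)(t + 3) = 0 at t ∈ {-3, 0, 2, 3}.
The Hessian is diagonal: diag(psi_ss, psi_tt). Second derivatives: psi_ss(-2)=-6, psi_ss(-1)=6; psi_tt(-3)=-900, psi_tt(0)=180, psi_tt(2)=-100, psi_tt(3)=180.
Local maxima occur where both diagonal entries negative: (-2, -3), (-2, 2). Count: 2.

2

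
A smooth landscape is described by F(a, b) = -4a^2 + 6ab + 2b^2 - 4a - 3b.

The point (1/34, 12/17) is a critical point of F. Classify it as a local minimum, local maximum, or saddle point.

saddle point

The Hessian of F is constant: H = [[-8, 6], [6, 4]].
det(H) = (-8)·4 − 6² = -68.
Since det(H) < 0, H is indefinite and the critical point is a saddle point.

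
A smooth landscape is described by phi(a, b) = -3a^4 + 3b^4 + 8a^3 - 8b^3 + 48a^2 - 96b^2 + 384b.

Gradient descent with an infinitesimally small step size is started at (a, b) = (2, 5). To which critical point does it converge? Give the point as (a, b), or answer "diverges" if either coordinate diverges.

phi is separable, so gradient descent decouples: a follows -∂phi/∂a, b follows -∂phi/∂b.
∂phi/∂a = -12a(a - 4)(a + 2); at a=2 this is 192, so a decreases.
∂phi/∂b = 12(b - 4)(b - 2)(b + 4); at b=5 this is 324, so b decreases.
a converges to its nearest critical value 0 (a local min of the a-part); b converges to 4. The iterate converges to (0, 4).

(0, 4)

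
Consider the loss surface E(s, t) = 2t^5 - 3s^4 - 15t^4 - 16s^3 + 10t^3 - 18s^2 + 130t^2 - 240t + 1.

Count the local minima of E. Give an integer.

E separates as a function of s plus a function of t, so ∇E=0 decouples.
∂E/∂s = -12s(s + 1)(s + 3) = 0 at s ∈ {-3, -1, 0}; ∂E/∂t = 10(t - 4)(t - 3)(t - 1)(t + 2) = 0 at t ∈ {-2, 1, 3, 4}.
The Hessian is diagonal: diag(E_ss, E_tt). Second derivatives: E_ss(-3)=-72, E_ss(-1)=24, E_ss(0)=-36; E_tt(-2)=-900, E_tt(1)=180, E_tt(3)=-100, E_tt(4)=180.
Local minima occur where both diagonal entries positive: (-1, 1), (-1, 4). Count: 2.

2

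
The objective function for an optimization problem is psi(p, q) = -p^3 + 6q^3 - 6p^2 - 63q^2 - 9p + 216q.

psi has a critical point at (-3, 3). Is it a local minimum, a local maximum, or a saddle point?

The mixed partial ∂²psi/∂p∂q is 0, so the Hessian at any point is diag(psi_pp, psi_qq) = diag(-6(p + 2), 18(2q - 7)).
At (-3, 3): H = diag(6, -18).
The eigenvalues have opposite signs, so H is indefinite: a saddle point.

saddle point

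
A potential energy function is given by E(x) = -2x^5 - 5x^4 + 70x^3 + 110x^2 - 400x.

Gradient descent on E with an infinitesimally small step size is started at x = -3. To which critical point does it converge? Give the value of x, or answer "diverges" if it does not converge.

-5

E'(x) = -10(x - 4)(x - 1)(x + 2)(x + 5), so E'(-3) = 560.
Gradient descent moves in the -E' direction, i.e. x is decreasing.
The nearest critical point in that direction is x = -5, where E'' = 1620 > 0 (a local minimum). The iterate converges there.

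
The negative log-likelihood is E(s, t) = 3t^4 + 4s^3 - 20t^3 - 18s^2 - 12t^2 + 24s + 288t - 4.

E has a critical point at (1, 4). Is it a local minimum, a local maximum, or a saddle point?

The mixed partial ∂²E/∂s∂t is 0, so the Hessian at any point is diag(E_ss, E_tt) = diag(12(2s - 3), 12(3t^2 - 10t - 2)).
At (1, 4): H = diag(-12, 72).
The eigenvalues have opposite signs, so H is indefinite: a saddle point.

saddle point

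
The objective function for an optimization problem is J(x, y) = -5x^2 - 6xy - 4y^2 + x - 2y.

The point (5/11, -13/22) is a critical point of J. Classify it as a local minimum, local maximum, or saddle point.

local maximum

The Hessian of J is constant: H = [[-10, -6], [-6, -8]].
det(H) = (-10)·(-8) − (-6)² = 44.
det(H) > 0 and tr(H) = -18 < 0, so H is negative definite and the point is a local maximum.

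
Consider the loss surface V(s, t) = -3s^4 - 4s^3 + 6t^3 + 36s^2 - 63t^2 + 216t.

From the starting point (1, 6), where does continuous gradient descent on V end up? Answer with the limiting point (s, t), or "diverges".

V is separable, so gradient descent decouples: s follows -∂V/∂s, t follows -∂V/∂t.
∂V/∂s = -12s(s - 2)(s + 3); at s=1 this is 48, so s decreases.
∂V/∂t = 18(t - 4)(t - 3); at t=6 this is 108, so t decreases.
s converges to its nearest critical value 0 (a local min of the s-part); t converges to 4. The iterate converges to (0, 4).

(0, 4)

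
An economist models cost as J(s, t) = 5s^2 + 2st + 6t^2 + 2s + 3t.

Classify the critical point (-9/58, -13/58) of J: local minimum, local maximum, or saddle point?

The Hessian of J is constant: H = [[10, 2], [2, 12]].
det(H) = 10·12 − 2² = 116.
det(H) > 0 and tr(H) = 22 > 0, so H is positive definite and the point is a local minimum.

local minimum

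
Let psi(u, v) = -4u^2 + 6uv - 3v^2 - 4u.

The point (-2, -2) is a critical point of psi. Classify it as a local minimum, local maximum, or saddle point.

The Hessian of psi is constant: H = [[-8, 6], [6, -6]].
det(H) = (-8)·(-6) − 6² = 12.
det(H) > 0 and tr(H) = -14 < 0, so H is negative definite and the point is a local maximum.

local maximum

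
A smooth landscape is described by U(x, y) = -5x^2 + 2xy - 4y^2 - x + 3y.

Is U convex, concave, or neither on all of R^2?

concave

U is quadratic, so its Hessian is the constant matrix H = [[-10, 2], [2, -8]].
det(H) = 76, tr(H) = -18.
det(H) > 0 and tr(H) < 0, so H is negative definite everywhere: concave.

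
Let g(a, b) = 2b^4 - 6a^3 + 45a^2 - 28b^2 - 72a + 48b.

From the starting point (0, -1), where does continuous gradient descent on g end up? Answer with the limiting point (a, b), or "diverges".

g is separable, so gradient descent decouples: a follows -∂g/∂a, b follows -∂g/∂b.
∂g/∂a = -18(a - 4)(a - 1); at a=0 this is -72, so a increases.
∂g/∂b = 8(b - 2)(b - 1)(b + 3); at b=-1 this is 96, so b decreases.
a converges to its nearest critical value 1 (a local min of the a-part); b converges to -3. The iterate converges to (1, -3).

(1, -3)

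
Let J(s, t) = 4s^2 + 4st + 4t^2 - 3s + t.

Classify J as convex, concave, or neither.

convex

J is quadratic, so its Hessian is the constant matrix H = [[8, 4], [4, 8]].
det(H) = 48, tr(H) = 16.
det(H) > 0 and tr(H) > 0, so H is positive definite everywhere: convex.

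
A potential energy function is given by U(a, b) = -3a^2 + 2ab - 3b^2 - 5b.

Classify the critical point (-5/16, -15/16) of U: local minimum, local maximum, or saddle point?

local maximum

The Hessian of U is constant: H = [[-6, 2], [2, -6]].
det(H) = (-6)·(-6) − 2² = 32.
det(H) > 0 and tr(H) = -12 < 0, so H is negative definite and the point is a local maximum.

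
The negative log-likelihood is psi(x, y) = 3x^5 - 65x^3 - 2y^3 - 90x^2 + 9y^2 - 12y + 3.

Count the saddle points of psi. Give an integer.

4

psi separates as a function of x plus a function of y, so ∇psi=0 decouples.
∂psi/∂x = 15x(x - 4)(x + 1)(x + 3) = 0 at x ∈ {-3, -1, 0, 4}; ∂psi/∂y = -6(y - 2)(y - 1) = 0 at y ∈ {1, 2}.
The Hessian is diagonal: diag(psi_xx, psi_yy). Second derivatives: psi_xx(-3)=-630, psi_xx(-1)=150, psi_xx(0)=-180, psi_xx(4)=2100; psi_yy(1)=6, psi_yy(2)=-6.
Saddle points occur where the two diagonal entries have opposite signs: (-3, 1), (-1, 2), (0, 1), (4, 2). Count: 4.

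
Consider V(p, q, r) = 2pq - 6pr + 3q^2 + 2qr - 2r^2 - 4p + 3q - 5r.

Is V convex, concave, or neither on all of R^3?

V is quadratic, so its Hessian is the constant matrix H = [[0, 2, -6], [2, 6, 2], [-6, 2, -4]].
Leading principal minors: 0, -4, -248.
Neither pattern holds ⇒ H is indefinite ⇒ neither convex nor concave.

neither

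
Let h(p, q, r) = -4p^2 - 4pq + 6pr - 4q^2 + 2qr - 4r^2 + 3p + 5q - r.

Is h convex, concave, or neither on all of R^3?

h is quadratic, so its Hessian is the constant matrix H = [[-8, -4, 6], [-4, -8, 2], [6, 2, -8]].
Leading principal minors: -8, 48, -160.
Signs alternate −, +, − ⇒ H ≺ 0 ⇒ concave.

concave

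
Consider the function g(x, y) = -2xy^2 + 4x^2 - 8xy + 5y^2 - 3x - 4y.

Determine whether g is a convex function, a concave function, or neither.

neither

The term -2xy^2 is cubic, so the Hessian is not constant.
∂²g/∂y² = -4x + 10, which takes both signs as x varies (negative for sufficiently large x). A diagonal entry of the Hessian changing sign means the Hessian is neither positive- nor negative-semidefinite on all of R^2.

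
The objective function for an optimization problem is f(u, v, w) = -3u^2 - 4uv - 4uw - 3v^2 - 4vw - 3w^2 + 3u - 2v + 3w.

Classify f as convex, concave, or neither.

f is quadratic, so its Hessian is the constant matrix H = [[-6, -4, -4], [-4, -6, -4], [-4, -4, -6]].
Leading principal minors: -6, 20, -56.
Signs alternate −, +, − ⇒ H ≺ 0 ⇒ concave.

concave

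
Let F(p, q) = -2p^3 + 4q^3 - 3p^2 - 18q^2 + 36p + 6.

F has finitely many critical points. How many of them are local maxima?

F separates as a function of p plus a function of q, so ∇F=0 decouples.
∂F/∂p = -6(p - 2)(p + 3) = 0 at p ∈ {-3, 2}; ∂F/∂q = 12q(q - 3) = 0 at q ∈ {0, 3}.
The Hessian is diagonal: diag(F_pp, F_qq). Second derivatives: F_pp(-3)=30, F_pp(2)=-30; F_qq(0)=-36, F_qq(3)=36.
Local maxima occur where both diagonal entries negative: (2, 0). Count: 1.

1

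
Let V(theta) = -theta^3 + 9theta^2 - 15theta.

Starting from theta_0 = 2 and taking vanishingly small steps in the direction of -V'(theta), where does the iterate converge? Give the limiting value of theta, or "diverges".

V'(theta) = -3(theta - 5)(theta - 1), so V'(2) = 9.
Gradient descent moves in the -V' direction, i.e. theta is decreasing.
The nearest critical point in that direction is theta = 1, where V'' = 12 > 0 (a local minimum). The iterate converges there.

1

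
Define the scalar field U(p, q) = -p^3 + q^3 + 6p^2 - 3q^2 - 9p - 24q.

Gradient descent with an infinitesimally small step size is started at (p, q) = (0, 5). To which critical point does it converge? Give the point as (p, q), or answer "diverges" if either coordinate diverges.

(1, 4)

U is separable, so gradient descent decouples: p follows -∂U/∂p, q follows -∂U/∂q.
∂U/∂p = -3(p - 3)(p - 1); at p=0 this is -9, so p increases.
∂U/∂q = 3(q - 4)(q + 2); at q=5 this is 21, so q decreases.
p converges to its nearest critical value 1 (a local min of the p-part); q converges to 4. The iterate converges to (1, 4).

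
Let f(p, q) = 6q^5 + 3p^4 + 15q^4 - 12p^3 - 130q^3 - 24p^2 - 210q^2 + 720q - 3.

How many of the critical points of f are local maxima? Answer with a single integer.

f separates as a function of p plus a function of q, so ∇f=0 decouples.
∂f/∂p = 12p(p - 4)(p + 1) = 0 at p ∈ {-1, 0, 4}; ∂f/∂q = 30(q - 3)(q - 1)(q + 2)(q + 4) = 0 at q ∈ {-4, -2, 1, 3}.
The Hessian is diagonal: diag(f_pp, f_qq). Second derivatives: f_pp(-1)=60, f_pp(0)=-48, f_pp(4)=240; f_qq(-4)=-2100, f_qq(-2)=900, f_qq(1)=-900, f_qq(3)=2100.
Local maxima occur where both diagonal entries negative: (0, -4), (0, 1). Count: 2.

2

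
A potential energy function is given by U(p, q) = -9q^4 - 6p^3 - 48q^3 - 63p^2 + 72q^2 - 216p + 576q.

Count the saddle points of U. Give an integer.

U separates as a function of p plus a function of q, so ∇U=0 decouples.
∂U/∂p = -18(p + 3)(p + 4) = 0 at p ∈ {-4, -3}; ∂U/∂q = -36(q - 2)(q + 2)(q + 4) = 0 at q ∈ {-4, -2, 2}.
The Hessian is diagonal: diag(U_pp, U_qq). Second derivatives: U_pp(-4)=18, U_pp(-3)=-18; U_qq(-4)=-432, U_qq(-2)=288, U_qq(2)=-864.
Saddle points occur where the two diagonal entries have opposite signs: (-4, -4), (-4, 2), (-3, -2). Count: 3.

3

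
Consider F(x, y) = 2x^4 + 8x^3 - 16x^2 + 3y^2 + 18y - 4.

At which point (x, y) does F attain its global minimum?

F(x,y) separates as P(x) + Q(y) − 4, so its minimum is min P + min Q − 4.
P'(x) = 8x(x - 1)(x + 4) vanishes at x ∈ {-4, 0, 1}; Q'(y) = 6y + 18 vanishes at y ∈ {-3}.
Local minima of P (where P''>0): P(-4)=-256, P(1)=-6. Local minima of Q: Q(-3)=-27.
So the global minimum of F is P(-4) + Q(-3) − 4 = -256 − 27 − 4 = -287, attained at (-4, -3).

(-4, -3)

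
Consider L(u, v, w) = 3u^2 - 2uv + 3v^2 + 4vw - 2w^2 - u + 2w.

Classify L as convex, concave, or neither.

L is quadratic, so its Hessian is the constant matrix H = [[6, -2, 0], [-2, 6, 4], [0, 4, -4]].
Leading principal minors: 6, 32, -224.
Neither pattern holds ⇒ H is indefinite ⇒ neither convex nor concave.

neither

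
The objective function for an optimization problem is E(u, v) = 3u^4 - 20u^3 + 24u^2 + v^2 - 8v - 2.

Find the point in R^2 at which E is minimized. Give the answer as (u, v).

E(u,v) separates as P(u) + Q(v) − 2, so its minimum is min P + min Q − 2.
P'(u) = 12u(u - 4)(u - 1) vanishes at u ∈ {0, 1, 4}; Q'(v) = 2v - 8 vanishes at v ∈ {4}.
Local minima of P (where P''>0): P(0)=0, P(4)=-128. Local minima of Q: Q(4)=-16.
So the global minimum of E is P(4) + Q(4) − 2 = -128 − 16 − 2 = -146, attained at (4, 4).

(4, 4)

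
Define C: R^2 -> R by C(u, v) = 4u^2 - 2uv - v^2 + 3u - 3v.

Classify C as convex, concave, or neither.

C is quadratic, so its Hessian is the constant matrix H = [[8, -2], [-2, -2]].
det(H) = -20, tr(H) = 6.
det(H) < 0, so H is indefinite: neither convex nor concave.

neither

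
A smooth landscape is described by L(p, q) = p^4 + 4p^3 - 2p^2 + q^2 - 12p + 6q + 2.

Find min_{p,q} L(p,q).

L(p,q) separates as A(p) + B(q) + 2, so its minimum is min A + min B + 2.
A'(p) = 4(p - 1)(p + 1)(p + 3) vanishes at p ∈ {-3, -1, 1}; B'(q) = 2q + 6 vanishes at q ∈ {-3}.
Local minima of A (where A''>0): A(-3)=-9, A(1)=-9. Local minima of B: B(-3)=-9.
So the global minimum of L is A(-3) + B(-3) + 2 = -9 − 9 + 2 = -16, attained at (-3, -3).

-16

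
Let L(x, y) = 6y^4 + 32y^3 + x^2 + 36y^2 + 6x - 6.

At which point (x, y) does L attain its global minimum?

(-3, -3)

L(x,y) separates as P(x) + Q(y) − 6, so its minimum is min P + min Q − 6.
P'(x) = 2x + 6 vanishes at x ∈ {-3}; Q'(y) = 24y(y + 1)(y + 3) vanishes at y ∈ {-3, -1, 0}.
Local minima of P (where P''>0): P(-3)=-9. Local minima of Q: Q(-3)=-54, Q(0)=0.
So the global minimum of L is P(-3) + Q(-3) − 6 = -9 − 54 − 6 = -69, attained at (-3, -3).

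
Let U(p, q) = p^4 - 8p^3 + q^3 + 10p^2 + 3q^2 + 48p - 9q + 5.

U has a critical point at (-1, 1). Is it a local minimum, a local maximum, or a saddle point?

The mixed partial ∂²U/∂p∂q is 0, so the Hessian at any point is diag(U_pp, U_qq) = diag(4(3p^2 - 12p + 5), 6(q + 1)).
At (-1, 1): H = diag(80, 12).
Both eigenvalues are positive, so H is positive definite: a local minimum.

local minimum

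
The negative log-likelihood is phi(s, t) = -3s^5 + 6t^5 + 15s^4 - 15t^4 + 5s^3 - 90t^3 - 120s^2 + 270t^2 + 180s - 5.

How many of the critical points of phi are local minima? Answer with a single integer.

phi separates as a function of s plus a function of t, so ∇phi=0 decouples.
∂phi/∂s = -15(s - 3)(s - 2)(s - 1)(s + 2) = 0 at s ∈ {-2, 1, 2, 3}; ∂phi/∂t = 30t(t - 3)(t - 2)(t + 3) = 0 at t ∈ {-3, 0, 2, 3}.
The Hessian is diagonal: diag(phi_ss, phi_tt). Second derivatives: phi_ss(-2)=900, phi_ss(1)=-90, phi_ss(2)=60, phi_ss(3)=-150; phi_tt(-3)=-2700, phi_tt(0)=540, phi_tt(2)=-300, phi_tt(3)=540.
Local minima occur where both diagonal entries positive: (-2, 0), (-2, 3), (2, 0), (2, 3). Count: 4.

4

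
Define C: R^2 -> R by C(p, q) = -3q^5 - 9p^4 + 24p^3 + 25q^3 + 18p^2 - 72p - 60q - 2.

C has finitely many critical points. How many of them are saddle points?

C separates as a function of p plus a function of q, so ∇C=0 decouples.
∂C/∂p = -36(p - 2)(p - 1)(p + 1) = 0 at p ∈ {-1, 1, 2}; ∂C/∂q = -15(q - 2)(q - 1)(q + 1)(q + 2) = 0 at q ∈ {-2, -1, 1, 2}.
The Hessian is diagonal: diag(C_pp, C_qq). Second derivatives: C_pp(-1)=-216, C_pp(1)=72, C_pp(2)=-108; C_qq(-2)=180, C_qq(-1)=-90, C_qq(1)=90, C_qq(2)=-180.
Saddle points occur where the two diagonal entries have opposite signs: (-1, -2), (-1, 1), (1, -1), (1, 2), (2, -2), (2, 1). Count: 6.

6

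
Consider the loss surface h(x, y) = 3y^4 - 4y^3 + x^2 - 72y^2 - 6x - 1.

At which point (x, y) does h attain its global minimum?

(3, 4)

h(x,y) separates as P(x) + Q(y) − 1, so its minimum is min P + min Q − 1.
P'(x) = 2x - 6 vanishes at x ∈ {3}; Q'(y) = 12y(y - 4)(y + 3) vanishes at y ∈ {-3, 0, 4}.
Local minima of P (where P''>0): P(3)=-9. Local minima of Q: Q(-3)=-297, Q(4)=-640.
So the global minimum of h is P(3) + Q(4) − 1 = -9 − 640 − 1 = -650, attained at (3, 4).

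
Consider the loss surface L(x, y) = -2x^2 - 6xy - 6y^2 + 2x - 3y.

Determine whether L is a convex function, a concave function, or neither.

concave

L is quadratic, so its Hessian is the constant matrix H = [[-4, -6], [-6, -12]].
det(H) = 12, tr(H) = -16.
det(H) > 0 and tr(H) < 0, so H is negative definite everywhere: concave.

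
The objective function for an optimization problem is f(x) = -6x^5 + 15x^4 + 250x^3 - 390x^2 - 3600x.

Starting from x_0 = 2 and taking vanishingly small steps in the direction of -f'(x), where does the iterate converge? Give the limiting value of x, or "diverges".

3

f'(x) = -30(x - 5)(x - 3)(x + 2)(x + 4), so f'(2) = -2160.
Gradient descent moves in the -f' direction, i.e. x is increasing.
The nearest critical point in that direction is x = 3, where f'' = 2100 > 0 (a local minimum). The iterate converges there.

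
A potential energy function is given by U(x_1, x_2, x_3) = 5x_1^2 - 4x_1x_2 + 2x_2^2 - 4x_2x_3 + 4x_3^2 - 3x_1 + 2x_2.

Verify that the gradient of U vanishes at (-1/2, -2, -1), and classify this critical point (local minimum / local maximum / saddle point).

∇U = (10x_1 - 4x_2 - 3, -4x_1 + 4x_2 - 4x_3 + 2, -4x_2 + 8x_3); substituting (-1/2, -2, -1) gives ∇U = (0, 0, 0), so (-1/2, -2, -1) is indeed a critical point.
The Hessian is constant: H = [[10, -4, 0], [-4, 4, -4], [0, -4, 8]].
Leading principal minors: Δ₁ = 10, Δ₂ = 24, Δ₃ = 32.
All leading minors are positive, so H is positive definite: a local minimum.

local minimum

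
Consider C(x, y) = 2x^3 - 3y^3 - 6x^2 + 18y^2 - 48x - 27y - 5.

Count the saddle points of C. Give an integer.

2

C separates as a function of x plus a function of y, so ∇C=0 decouples.
∂C/∂x = 6(x - 4)(x + 2) = 0 at x ∈ {-2, 4}; ∂C/∂y = -9(y - 3)(y - 1) = 0 at y ∈ {1, 3}.
The Hessian is diagonal: diag(C_xx, C_yy). Second derivatives: C_xx(-2)=-36, C_xx(4)=36; C_yy(1)=18, C_yy(3)=-18.
Saddle points occur where the two diagonal entries have opposite signs: (-2, 1), (4, 3). Count: 2.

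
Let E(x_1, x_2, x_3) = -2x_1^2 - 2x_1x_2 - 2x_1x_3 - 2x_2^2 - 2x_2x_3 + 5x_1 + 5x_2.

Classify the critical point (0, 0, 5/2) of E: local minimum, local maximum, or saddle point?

saddle point

The Hessian is constant: H = [[-4, -2, -2], [-2, -4, -2], [-2, -2, 0]].
Leading principal minors: Δ₁ = -4, Δ₂ = 12, Δ₃ = 16.
The minors fit neither the all-positive nor the alternating-sign pattern, so H is indefinite: a saddle point.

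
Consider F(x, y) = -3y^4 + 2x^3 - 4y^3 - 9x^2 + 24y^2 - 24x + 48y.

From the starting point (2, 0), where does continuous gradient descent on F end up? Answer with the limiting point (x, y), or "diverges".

F is separable, so gradient descent decouples: x follows -∂F/∂x, y follows -∂F/∂y.
∂F/∂x = 6(x - 4)(x + 1); at x=2 this is -36, so x increases.
∂F/∂y = -12(y - 2)(y + 1)(y + 2); at y=0 this is 48, so y decreases.
x converges to its nearest critical value 4 (a local min of the x-part); y converges to -1. The iterate converges to (4, -1).

(4, -1)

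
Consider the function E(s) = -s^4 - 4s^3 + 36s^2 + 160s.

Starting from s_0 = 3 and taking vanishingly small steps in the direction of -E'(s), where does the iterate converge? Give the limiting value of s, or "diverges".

-2

E'(s) = -4(s - 4)(s + 2)(s + 5), so E'(3) = 160.
Gradient descent moves in the -E' direction, i.e. s is decreasing.
The nearest critical point in that direction is s = -2, where E'' = 72 > 0 (a local minimum). The iterate converges there.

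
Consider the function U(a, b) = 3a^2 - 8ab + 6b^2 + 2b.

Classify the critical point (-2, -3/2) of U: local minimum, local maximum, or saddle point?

The Hessian of U is constant: H = [[6, -8], [-8, 12]].
det(H) = 6·12 − (-8)² = 8.
det(H) > 0 and tr(H) = 18 > 0, so H is positive definite and the point is a local minimum.

local minimum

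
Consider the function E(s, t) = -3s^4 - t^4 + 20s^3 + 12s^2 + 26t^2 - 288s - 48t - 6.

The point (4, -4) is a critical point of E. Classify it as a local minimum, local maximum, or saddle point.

local maximum

The mixed partial ∂²E/∂s∂t is 0, so the Hessian at any point is diag(E_ss, E_tt) = diag(12(-3s^2 + 10s + 2), 4(-3t^2 + 13)).
At (4, -4): H = diag(-72, -140).
Both eigenvalues are negative, so H is negative definite: a local maximum.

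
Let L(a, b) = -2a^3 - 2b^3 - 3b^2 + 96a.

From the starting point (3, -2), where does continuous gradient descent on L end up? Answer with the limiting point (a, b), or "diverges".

L is separable, so gradient descent decouples: a follows -∂L/∂a, b follows -∂L/∂b.
∂L/∂a = -6(a - 4)(a + 4); at a=3 this is 42, so a decreases.
∂L/∂b = -6b(b + 1); at b=-2 this is -12, so b increases.
a converges to its nearest critical value -4 (a local min of the a-part); b converges to -1. The iterate converges to (-4, -1).

(-4, -1)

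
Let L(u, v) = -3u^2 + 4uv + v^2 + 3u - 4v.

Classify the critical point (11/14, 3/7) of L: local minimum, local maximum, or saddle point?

The Hessian of L is constant: H = [[-6, 4], [4, 2]].
det(H) = (-6)·2 − 4² = -28.
Since det(H) < 0, H is indefinite and the critical point is a saddle point.

saddle point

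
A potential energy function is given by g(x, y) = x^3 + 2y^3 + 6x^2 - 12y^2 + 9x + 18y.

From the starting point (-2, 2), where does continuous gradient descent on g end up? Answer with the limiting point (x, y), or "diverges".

g is separable, so gradient descent decouples: x follows -∂g/∂x, y follows -∂g/∂y.
∂g/∂x = 3(x + 1)(x + 3); at x=-2 this is -3, so x increases.
∂g/∂y = 6(y - 3)(y - 1); at y=2 this is -6, so y increases.
x converges to its nearest critical value -1 (a local min of the x-part); y converges to 3. The iterate converges to (-1, 3).

(-1, 3)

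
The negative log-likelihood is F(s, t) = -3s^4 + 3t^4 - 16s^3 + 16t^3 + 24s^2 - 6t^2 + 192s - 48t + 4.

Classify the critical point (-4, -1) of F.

The mixed partial ∂²F/∂s∂t is 0, so the Hessian at any point is diag(F_ss, F_tt) = diag(12(-3s^2 - 8s + 4), 12(3t^2 + 8t - 1)).
At (-4, -1): H = diag(-144, -72).
Both eigenvalues are negative, so H is negative definite: a local maximum.

local maximum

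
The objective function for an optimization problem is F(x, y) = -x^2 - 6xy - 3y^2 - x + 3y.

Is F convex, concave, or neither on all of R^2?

F is quadratic, so its Hessian is the constant matrix H = [[-2, -6], [-6, -6]].
det(H) = -24, tr(H) = -8.
det(H) < 0, so H is indefinite: neither convex nor concave.

neither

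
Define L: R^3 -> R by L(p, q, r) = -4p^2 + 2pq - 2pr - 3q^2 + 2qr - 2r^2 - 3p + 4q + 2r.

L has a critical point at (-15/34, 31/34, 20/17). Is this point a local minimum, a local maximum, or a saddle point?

local maximum

The Hessian is constant: H = [[-8, 2, -2], [2, -6, 2], [-2, 2, -4]].
Leading principal minors: Δ₁ = -8, Δ₂ = 44, Δ₃ = -136.
The minors alternate sign starting negative (−, +, −), so H is negative definite: a local maximum.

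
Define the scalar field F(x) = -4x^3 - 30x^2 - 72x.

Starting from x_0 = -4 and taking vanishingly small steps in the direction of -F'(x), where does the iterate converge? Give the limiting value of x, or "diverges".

F'(x) = -12(x + 2)(x + 3), so F'(-4) = -24.
Gradient descent moves in the -F' direction, i.e. x is increasing.
The nearest critical point in that direction is x = -3, where F'' = 12 > 0 (a local minimum). The iterate converges there.

-3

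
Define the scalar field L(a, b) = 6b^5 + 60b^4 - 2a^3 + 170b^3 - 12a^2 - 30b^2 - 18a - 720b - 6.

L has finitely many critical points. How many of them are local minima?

L separates as a function of a plus a function of b, so ∇L=0 decouples.
∂L/∂a = -6(a + 1)(a + 3) = 0 at a ∈ {-3, -1}; ∂L/∂b = 30(b - 1)(b + 2)(b + 3)(b + 4) = 0 at b ∈ {-4, -3, -2, 1}.
The Hessian is diagonal: diag(L_aa, L_bb). Second derivatives: L_aa(-3)=12, L_aa(-1)=-12; L_bb(-4)=-300, L_bb(-3)=120, L_bb(-2)=-180, L_bb(1)=1800.
Local minima occur where both diagonal entries positive: (-3, -3), (-3, 1). Count: 2.

2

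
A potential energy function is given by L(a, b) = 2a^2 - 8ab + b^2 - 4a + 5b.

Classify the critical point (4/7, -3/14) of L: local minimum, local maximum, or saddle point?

The Hessian of L is constant: H = [[4, -8], [-8, 2]].
det(H) = 4·2 − (-8)² = -56.
Since det(H) < 0, H is indefinite and the critical point is a saddle point.

saddle point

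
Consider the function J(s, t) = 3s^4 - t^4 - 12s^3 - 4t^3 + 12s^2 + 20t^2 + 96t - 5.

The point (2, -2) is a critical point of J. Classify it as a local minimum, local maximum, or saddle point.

local minimum

The mixed partial ∂²J/∂s∂t is 0, so the Hessian at any point is diag(J_ss, J_tt) = diag(12(3s^2 - 6s + 2), 4(-3t^2 - 6t + 10)).
At (2, -2): H = diag(24, 40).
Both eigenvalues are positive, so H is positive definite: a local minimum.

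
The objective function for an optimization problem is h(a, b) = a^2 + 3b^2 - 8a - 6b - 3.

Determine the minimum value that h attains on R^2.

-22

h(a,b) separates as P(a) + Q(b) − 3, so its minimum is min P + min Q − 3.
P'(a) = 2a - 8 vanishes at a ∈ {4}; Q'(b) = 6b - 6 vanishes at b ∈ {1}.
Local minima of P (where P''>0): P(4)=-16. Local minima of Q: Q(1)=-3.
So the global minimum of h is P(4) + Q(1) − 3 = -16 − 3 − 3 = -22, attained at (4, 1).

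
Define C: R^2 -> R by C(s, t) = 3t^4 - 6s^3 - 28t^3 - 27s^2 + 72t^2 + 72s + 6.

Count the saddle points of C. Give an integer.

C separates as a function of s plus a function of t, so ∇C=0 decouples.
∂C/∂s = -18(s - 1)(s + 4) = 0 at s ∈ {-4, 1}; ∂C/∂t = 12t(t - 4)(t - 3) = 0 at t ∈ {0, 3, 4}.
The Hessian is diagonal: diag(C_ss, C_tt). Second derivatives: C_ss(-4)=90, C_ss(1)=-90; C_tt(0)=144, C_tt(3)=-36, C_tt(4)=48.
Saddle points occur where the two diagonal entries have opposite signs: (-4, 3), (1, 0), (1, 4). Count: 3.

3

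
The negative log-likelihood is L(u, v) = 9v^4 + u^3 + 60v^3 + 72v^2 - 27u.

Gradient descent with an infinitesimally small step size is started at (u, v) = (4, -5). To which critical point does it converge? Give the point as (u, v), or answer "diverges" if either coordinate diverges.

L is separable, so gradient descent decouples: u follows -∂L/∂u, v follows -∂L/∂v.
∂L/∂u = 3(u - 3)(u + 3); at u=4 this is 21, so u decreases.
∂L/∂v = 36v(v + 1)(v + 4); at v=-5 this is -720, so v increases.
u converges to its nearest critical value 3 (a local min of the u-part); v converges to -4. The iterate converges to (3, -4).

(3, -4)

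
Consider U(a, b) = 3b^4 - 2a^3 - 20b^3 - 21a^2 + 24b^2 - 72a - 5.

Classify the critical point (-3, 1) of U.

The mixed partial ∂²U/∂a∂b is 0, so the Hessian at any point is diag(U_aa, U_bb) = diag(-6(2a + 7), 12(3b^2 - 10b + 4)).
At (-3, 1): H = diag(-6, -36).
Both eigenvalues are negative, so H is negative definite: a local maximum.

local maximum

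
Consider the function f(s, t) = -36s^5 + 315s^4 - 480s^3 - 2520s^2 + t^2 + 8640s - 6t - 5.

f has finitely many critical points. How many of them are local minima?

2

f separates as a function of s plus a function of t, so ∇f=0 decouples.
∂f/∂s = -180(s - 4)(s - 3)(s - 2)(s + 2) = 0 at s ∈ {-2, 2, 3, 4}; ∂f/∂t = 2(t - 3) = 0 at t ∈ {3}.
The Hessian is diagonal: diag(f_ss, f_tt). Second derivatives: f_ss(-2)=21600, f_ss(2)=-1440, f_ss(3)=900, f_ss(4)=-2160; f_tt(3)=2.
Local minima occur where both diagonal entries positive: (-2, 3), (3, 3). Count: 2.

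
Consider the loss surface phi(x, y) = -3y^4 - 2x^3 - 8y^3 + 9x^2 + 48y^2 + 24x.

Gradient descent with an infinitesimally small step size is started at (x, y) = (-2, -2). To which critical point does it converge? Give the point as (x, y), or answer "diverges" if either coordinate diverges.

phi is separable, so gradient descent decouples: x follows -∂phi/∂x, y follows -∂phi/∂y.
∂phi/∂x = -6(x - 4)(x + 1); at x=-2 this is -36, so x increases.
∂phi/∂y = -12y(y - 2)(y + 4); at y=-2 this is -192, so y increases.
x converges to its nearest critical value -1 (a local min of the x-part); y converges to 0. The iterate converges to (-1, 0).

(-1, 0)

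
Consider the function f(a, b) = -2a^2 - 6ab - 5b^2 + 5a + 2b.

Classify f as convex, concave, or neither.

f is quadratic, so its Hessian is the constant matrix H = [[-4, -6], [-6, -10]].
det(H) = 4, tr(H) = -14.
det(H) > 0 and tr(H) < 0, so H is negative definite everywhere: concave.

concave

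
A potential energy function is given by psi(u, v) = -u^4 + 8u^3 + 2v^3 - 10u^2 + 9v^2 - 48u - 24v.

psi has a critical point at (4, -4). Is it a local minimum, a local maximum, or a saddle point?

local maximum

The mixed partial ∂²psi/∂u∂v is 0, so the Hessian at any point is diag(psi_uu, psi_vv) = diag(4(-3u^2 + 12u - 5), 6(2v + 3)).
At (4, -4): H = diag(-20, -30).
Both eigenvalues are negative, so H is negative definite: a local maximum.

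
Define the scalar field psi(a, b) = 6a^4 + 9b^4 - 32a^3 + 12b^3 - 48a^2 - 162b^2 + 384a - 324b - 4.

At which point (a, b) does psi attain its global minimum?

(-2, 3)

psi(a,b) separates as P(a) + Q(b) − 4, so its minimum is min P + min Q − 4.
P'(a) = 24(a - 4)(a - 2)(a + 2) vanishes at a ∈ {-2, 2, 4}; Q'(b) = 36(b - 3)(b + 1)(b + 3) vanishes at b ∈ {-3, -1, 3}.
Local minima of P (where P''>0): P(-2)=-608, P(4)=256. Local minima of Q: Q(-3)=-81, Q(3)=-1377.
So the global minimum of psi is P(-2) + Q(3) − 4 = -608 − 1377 − 4 = -1989, attained at (-2, 3).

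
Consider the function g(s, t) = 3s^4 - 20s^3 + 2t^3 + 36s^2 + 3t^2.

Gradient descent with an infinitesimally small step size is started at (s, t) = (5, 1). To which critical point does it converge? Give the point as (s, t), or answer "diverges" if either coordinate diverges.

(3, 0)

g is separable, so gradient descent decouples: s follows -∂g/∂s, t follows -∂g/∂t.
∂g/∂s = 12s(s - 3)(s - 2); at s=5 this is 360, so s decreases.
∂g/∂t = 6t(t + 1); at t=1 this is 12, so t decreases.
s converges to its nearest critical value 3 (a local min of the s-part); t converges to 0. The iterate converges to (3, 0).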